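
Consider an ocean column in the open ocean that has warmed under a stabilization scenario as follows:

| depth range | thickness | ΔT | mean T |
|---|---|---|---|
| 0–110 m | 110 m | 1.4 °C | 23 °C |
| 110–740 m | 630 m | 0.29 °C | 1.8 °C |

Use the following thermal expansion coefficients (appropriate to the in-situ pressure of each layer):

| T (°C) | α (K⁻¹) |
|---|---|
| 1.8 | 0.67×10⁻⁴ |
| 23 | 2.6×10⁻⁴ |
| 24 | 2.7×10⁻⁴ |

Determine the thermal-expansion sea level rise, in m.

Δh = 0.052 m

Layer 1 at 23 °C → α = 2.6×10⁻⁴ K⁻¹
Layer 2 at 1.8 °C → α = 0.67×10⁻⁴ K⁻¹
Layer 1: 1.4 × 2.6×10⁻⁴ × 110 = 0.04004 m
110–740 m: 630 × 0.29 × 0.67×10⁻⁴ = 0.0122409 m
Δh = 0.04004 + 0.0122409 = 0.0522809 m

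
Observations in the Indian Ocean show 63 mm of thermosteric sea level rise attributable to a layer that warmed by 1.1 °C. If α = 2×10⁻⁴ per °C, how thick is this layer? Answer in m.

about 286 m

H = Δh/(αΔT) = 0.063 / (2×10⁻⁴ × 1.1) ≈ 286.4 m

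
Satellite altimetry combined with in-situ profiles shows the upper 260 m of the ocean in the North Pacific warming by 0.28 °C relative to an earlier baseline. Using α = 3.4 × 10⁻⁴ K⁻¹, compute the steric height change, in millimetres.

Δh = αΔT·H = 3.4×10⁻⁴ × 0.28 × 260 = 0.024752 m

Δh = 24.8 mm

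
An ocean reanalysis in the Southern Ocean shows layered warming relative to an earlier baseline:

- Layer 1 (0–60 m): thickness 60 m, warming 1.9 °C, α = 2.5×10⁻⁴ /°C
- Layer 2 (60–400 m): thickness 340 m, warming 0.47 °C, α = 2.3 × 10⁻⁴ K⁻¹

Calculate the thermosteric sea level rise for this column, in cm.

Δh ≈ 6.53 cm

1.9 × 60 × 2.5×10⁻⁴ = 0.02850 m
Layer 2: 2.3×10⁻⁴ × 340 × 0.47 = 0.036754 m
Δh = 0.02850 + 0.036754 = 0.065254 m ≈ 6.53 cm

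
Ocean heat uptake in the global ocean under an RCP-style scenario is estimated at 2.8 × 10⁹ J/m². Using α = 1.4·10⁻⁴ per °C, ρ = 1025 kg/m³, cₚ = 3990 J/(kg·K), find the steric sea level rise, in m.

0.096 m of thermosteric rise

Δh = αQ/(ρcₚ) = 1.4×10⁻⁴ × 2.8×10⁹ / (1025 × 3990) ≈ 0.095849 m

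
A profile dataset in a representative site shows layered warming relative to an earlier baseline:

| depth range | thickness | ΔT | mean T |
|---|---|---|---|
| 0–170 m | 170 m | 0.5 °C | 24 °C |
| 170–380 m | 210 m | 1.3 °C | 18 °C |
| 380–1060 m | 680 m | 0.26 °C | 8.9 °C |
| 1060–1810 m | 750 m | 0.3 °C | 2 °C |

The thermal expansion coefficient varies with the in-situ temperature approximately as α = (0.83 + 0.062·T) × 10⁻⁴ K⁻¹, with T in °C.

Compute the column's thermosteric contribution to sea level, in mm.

Layer 1: α = (0.83 + 0.062×24)×10⁻⁴ = 2.318×10⁻⁴ K⁻¹
Layer 2: α = (0.83 + 0.062×18)×10⁻⁴ = 1.946×10⁻⁴ K⁻¹
Layer 3: α = (0.83 + 0.062×8.9)×10⁻⁴ = 1.3818×10⁻⁴ K⁻¹
Layer 4: α = (0.83 + 0.062×2)×10⁻⁴ = 0.954×10⁻⁴ K⁻¹
170 × 0.5 × 2.318×10⁻⁴ = 0.019703 m
170–380 m: 210 × 1.946×10⁻⁴ × 1.3 = 0.0531258 m
380–1060 m: 1.3818×10⁻⁴ × 680 × 0.26 = 0.024430224 m
Layer 4: 0.954×10⁻⁴ × 750 × 0.3 = 0.021465 m
Δh = 0.019703 + 0.0531258 + 0.024430224 + 0.021465 = 0.118724024 m

119 mm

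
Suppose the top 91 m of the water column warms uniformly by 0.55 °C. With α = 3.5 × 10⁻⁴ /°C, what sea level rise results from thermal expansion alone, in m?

Δh = αΔT·H = 3.5×10⁻⁴ × 0.55 × 91 = 0.0175175 m

about 0.0175 m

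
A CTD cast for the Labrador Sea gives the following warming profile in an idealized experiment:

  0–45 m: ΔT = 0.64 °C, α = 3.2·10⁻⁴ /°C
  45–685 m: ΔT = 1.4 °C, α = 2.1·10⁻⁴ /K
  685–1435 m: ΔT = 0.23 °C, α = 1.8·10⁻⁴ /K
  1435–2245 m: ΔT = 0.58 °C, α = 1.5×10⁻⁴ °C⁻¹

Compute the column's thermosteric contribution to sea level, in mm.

0–45 m: 3.2×10⁻⁴ × 0.64 × 45 = 0.009216 m
45–685 m: 2.1×10⁻⁴ × 640 × 1.4 = 0.18816 m
685–1435 m: 0.23 × 750 × 1.8×10⁻⁴ = 0.03105 m
1435–2245 m: 810 × 1.5×10⁻⁴ × 0.58 = 0.07047 m
Δh = 0.009216 + 0.18816 + 0.03105 + 0.07047 = 0.298896 m

about 299 mm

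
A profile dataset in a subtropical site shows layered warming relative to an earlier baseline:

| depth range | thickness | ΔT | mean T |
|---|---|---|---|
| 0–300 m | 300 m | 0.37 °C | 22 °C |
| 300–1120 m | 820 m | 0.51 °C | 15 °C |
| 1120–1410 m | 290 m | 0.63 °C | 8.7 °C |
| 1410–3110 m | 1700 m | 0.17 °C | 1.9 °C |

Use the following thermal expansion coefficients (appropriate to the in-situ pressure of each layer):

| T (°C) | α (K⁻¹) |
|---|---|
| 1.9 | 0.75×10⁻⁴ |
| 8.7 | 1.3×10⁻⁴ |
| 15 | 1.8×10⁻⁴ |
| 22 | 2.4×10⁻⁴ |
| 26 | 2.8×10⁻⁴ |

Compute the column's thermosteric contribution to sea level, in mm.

Layer 1 at 22 °C → α = 2.4×10⁻⁴ K⁻¹
Layer 2 at 15 °C → α = 1.8×10⁻⁴ K⁻¹
Layer 3 at 8.7 °C → α = 1.3×10⁻⁴ K⁻¹
Layer 4 at 1.9 °C → α = 0.75×10⁻⁴ K⁻¹
Layer 1: 0.37 × 2.4×10⁻⁴ × 300 = 0.02664 m
0.51 × 820 × 1.8×10⁻⁴ = 0.075276 m
1120–1410 m: 0.63 × 290 × 1.3×10⁻⁴ = 0.023751 m
1410–3110 m: 0.75×10⁻⁴ × 1700 × 0.17 = 0.021675 m
Δh = 0.02664 + 0.075276 + 0.023751 + 0.021675 = 0.147342 m ≈ 150 mm

Δh = 150 mm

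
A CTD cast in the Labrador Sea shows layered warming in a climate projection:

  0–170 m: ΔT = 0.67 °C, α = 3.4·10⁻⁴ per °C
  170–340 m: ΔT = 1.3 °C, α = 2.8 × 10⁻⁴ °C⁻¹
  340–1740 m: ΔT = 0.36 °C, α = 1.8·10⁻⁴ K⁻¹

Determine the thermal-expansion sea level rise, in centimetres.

about 19.1 cm

0.67 × 3.4×10⁻⁴ × 170 = 0.038726 m
170–340 m: 1.3 × 170 × 2.8×10⁻⁴ = 0.06188 m
Layer 3: 1.8×10⁻⁴ × 1400 × 0.36 = 0.09072 m
Δh = 0.038726 + 0.06188 + 0.09072 = 0.191326 m ≈ 19.1 cm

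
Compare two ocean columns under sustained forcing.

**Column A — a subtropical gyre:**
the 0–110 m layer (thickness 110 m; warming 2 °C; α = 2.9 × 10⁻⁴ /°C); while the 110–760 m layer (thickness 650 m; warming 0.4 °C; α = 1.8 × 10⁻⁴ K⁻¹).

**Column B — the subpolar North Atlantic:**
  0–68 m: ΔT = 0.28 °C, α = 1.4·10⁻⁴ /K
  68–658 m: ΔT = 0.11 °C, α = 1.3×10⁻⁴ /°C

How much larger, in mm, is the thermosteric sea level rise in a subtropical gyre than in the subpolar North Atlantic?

A 110 × 2 × 2.9×10⁻⁴ = 0.06380 m
A Layer 2: 0.4 × 650 × 1.8×10⁻⁴ = 0.04680 m
A total: 0.11060 m
B 0.28 × 68 × 1.4×10⁻⁴ = 0.0026656 m
B 68–658 m: 1.3×10⁻⁴ × 590 × 0.11 = 0.008437 m
B total: 0.0111026 m
Difference: 0.11060 − 0.0111026 = 0.0994974 m

99.5 mm larger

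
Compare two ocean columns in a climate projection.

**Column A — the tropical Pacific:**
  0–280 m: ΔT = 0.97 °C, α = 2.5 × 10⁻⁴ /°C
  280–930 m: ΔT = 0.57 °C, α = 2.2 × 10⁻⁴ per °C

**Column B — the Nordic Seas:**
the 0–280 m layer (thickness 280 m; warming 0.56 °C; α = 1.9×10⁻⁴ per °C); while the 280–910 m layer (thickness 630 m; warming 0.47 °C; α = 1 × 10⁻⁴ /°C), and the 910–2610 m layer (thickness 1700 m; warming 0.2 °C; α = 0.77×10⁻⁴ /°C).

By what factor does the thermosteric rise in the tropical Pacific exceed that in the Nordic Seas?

a factor of 1.75

A 2.5×10⁻⁴ × 0.97 × 280 = 0.06790 m
A 2.2×10⁻⁴ × 0.57 × 650 = 0.08151 m
A total: 0.14941 m
B Layer 1: 280 × 0.56 × 1.9×10⁻⁴ = 0.029792 m
B 280–910 m: 630 × 0.47 × 1×10⁻⁴ = 0.02961 m
B 910–2610 m: 1700 × 0.77×10⁻⁴ × 0.2 = 0.02618 m
B total: 0.085582 m
Ratio: 0.14941 / 0.085582 ≈ 1.746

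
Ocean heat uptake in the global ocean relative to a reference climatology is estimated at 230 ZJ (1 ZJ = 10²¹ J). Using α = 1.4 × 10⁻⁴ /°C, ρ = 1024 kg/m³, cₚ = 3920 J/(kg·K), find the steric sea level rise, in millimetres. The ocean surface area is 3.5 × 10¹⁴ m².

Per unit area: Q = 230×10²¹ / (3.5×10¹⁴) ≈ 6.571×10⁸ J/m²
Δh = αQ/(ρcₚ) = 1.4×10⁻⁴ × 6.571×10⁸ / (1024 × 3920) ≈ 0.022918 m

Δh ≈ 22.9 mm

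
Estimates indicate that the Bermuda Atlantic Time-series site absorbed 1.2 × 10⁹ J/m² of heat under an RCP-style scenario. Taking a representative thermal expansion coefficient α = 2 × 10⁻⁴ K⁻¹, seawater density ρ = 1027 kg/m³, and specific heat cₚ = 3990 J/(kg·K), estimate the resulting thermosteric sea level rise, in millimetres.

about 58.6 mm

Δh = αQ/(ρcₚ) = 2×10⁻⁴ × 1.2×10⁹ / (1027 × 3990) ≈ 0.058569 m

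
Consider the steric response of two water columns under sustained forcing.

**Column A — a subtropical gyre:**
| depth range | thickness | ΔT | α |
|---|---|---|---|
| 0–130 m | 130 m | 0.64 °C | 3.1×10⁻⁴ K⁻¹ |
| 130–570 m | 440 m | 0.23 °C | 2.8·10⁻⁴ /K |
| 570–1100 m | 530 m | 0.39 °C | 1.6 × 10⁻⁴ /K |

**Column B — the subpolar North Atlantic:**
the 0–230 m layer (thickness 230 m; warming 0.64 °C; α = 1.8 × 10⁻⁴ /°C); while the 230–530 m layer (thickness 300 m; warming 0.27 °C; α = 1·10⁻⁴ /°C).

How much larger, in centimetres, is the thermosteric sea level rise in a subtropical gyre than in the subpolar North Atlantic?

5.26 cm

A 0.64 × 130 × 3.1×10⁻⁴ = 0.025792 m
A 130–570 m: 0.23 × 440 × 2.8×10⁻⁴ = 0.028336 m
A 0.39 × 1.6×10⁻⁴ × 530 = 0.033072 m
A total: 0.08720 m
B 0–230 m: 0.64 × 230 × 1.8×10⁻⁴ = 0.026496 m
B 230–530 m: 0.27 × 300 × 1×10⁻⁴ = 0.00810 m
B total: 0.034596 m
Difference: 0.08720 − 0.034596 = 0.052604 m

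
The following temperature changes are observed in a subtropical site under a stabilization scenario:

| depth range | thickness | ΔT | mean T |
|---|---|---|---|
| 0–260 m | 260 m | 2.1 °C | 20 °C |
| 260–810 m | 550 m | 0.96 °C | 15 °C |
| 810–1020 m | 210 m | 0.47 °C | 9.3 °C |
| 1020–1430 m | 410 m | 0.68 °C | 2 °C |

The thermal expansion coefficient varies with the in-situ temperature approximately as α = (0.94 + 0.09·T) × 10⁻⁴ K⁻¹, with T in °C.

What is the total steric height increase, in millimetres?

Layer 1: α = (0.94 + 0.09×20)×10⁻⁴ = 2.74×10⁻⁴ K⁻¹
Layer 2: α = (0.94 + 0.09×15)×10⁻⁴ = 2.29×10⁻⁴ K⁻¹
Layer 3: α = (0.94 + 0.09×9.3)×10⁻⁴ = 1.777×10⁻⁴ K⁻¹
Layer 4: α = (0.94 + 0.09×2)×10⁻⁴ = 1.12×10⁻⁴ K⁻¹
260 × 2.1 × 2.74×10⁻⁴ = 0.149604 m
Layer 2: 2.29×10⁻⁴ × 550 × 0.96 = 0.120912 m
0.47 × 210 × 1.777×10⁻⁴ = 0.01753899 m
Layer 4: 1.12×10⁻⁴ × 410 × 0.68 = 0.0312256 m
Δh = 0.149604 + 0.120912 + 0.01753899 + 0.0312256 = 0.31928059 m ≈ 319 mm

319 mm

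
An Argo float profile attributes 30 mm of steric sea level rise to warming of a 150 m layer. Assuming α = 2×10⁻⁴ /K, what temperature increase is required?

about 1.00 K

ΔT = Δh/(αH) = 0.03 / (2×10⁻⁴ × 150) = 1.000 K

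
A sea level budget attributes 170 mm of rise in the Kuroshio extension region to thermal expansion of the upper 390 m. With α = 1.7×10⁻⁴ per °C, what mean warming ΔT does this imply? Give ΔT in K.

ΔT = Δh/(αH) = 0.17 / (1.7×10⁻⁴ × 390) ≈ 2.564 K

ΔT ≈ 2.6 K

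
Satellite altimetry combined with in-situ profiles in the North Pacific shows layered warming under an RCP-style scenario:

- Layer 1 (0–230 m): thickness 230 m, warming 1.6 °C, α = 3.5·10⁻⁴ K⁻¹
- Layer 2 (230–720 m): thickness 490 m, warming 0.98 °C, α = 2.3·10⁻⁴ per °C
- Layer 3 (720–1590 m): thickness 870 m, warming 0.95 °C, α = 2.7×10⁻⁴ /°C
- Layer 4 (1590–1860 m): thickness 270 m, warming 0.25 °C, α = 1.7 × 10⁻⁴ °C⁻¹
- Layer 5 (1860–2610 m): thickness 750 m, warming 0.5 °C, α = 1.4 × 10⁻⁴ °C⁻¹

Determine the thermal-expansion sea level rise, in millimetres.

Layer 1: 230 × 1.6 × 3.5×10⁻⁴ = 0.12880 m
2.3×10⁻⁴ × 0.98 × 490 = 0.110446 m
Layer 3: 0.95 × 870 × 2.7×10⁻⁴ = 0.223155 m
270 × 1.7×10⁻⁴ × 0.25 = 0.011475 m
750 × 0.5 × 1.4×10⁻⁴ = 0.05250 m
Δh = 0.12880 + 0.110446 + 0.223155 + 0.011475 + 0.05250 = 0.526376 m

about 530 mm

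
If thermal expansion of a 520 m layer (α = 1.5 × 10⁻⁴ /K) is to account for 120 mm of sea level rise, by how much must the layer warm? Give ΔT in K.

1.54 K

ΔT = Δh/(αH) = 0.12 / (1.5×10⁻⁴ × 520) ≈ 1.538 K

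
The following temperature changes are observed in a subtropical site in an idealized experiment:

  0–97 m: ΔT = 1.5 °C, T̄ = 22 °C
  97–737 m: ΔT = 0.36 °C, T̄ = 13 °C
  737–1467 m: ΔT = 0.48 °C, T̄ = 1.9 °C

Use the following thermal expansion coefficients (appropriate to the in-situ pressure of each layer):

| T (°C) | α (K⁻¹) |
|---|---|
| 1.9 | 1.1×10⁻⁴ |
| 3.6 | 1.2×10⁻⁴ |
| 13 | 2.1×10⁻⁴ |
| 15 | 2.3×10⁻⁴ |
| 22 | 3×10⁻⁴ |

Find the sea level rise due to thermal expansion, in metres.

Layer 1 at 22 °C → α = 3×10⁻⁴ K⁻¹
Layer 2 at 13 °C → α = 2.1×10⁻⁴ K⁻¹
Layer 3 at 1.9 °C → α = 1.1×10⁻⁴ K⁻¹
0–97 m: 97 × 1.5 × 3×10⁻⁴ = 0.04365 m
2.1×10⁻⁴ × 640 × 0.36 = 0.048384 m
Layer 3: 0.48 × 1.1×10⁻⁴ × 730 = 0.038544 m
Δh = 0.04365 + 0.048384 + 0.038544 = 0.130578 m

0.131 m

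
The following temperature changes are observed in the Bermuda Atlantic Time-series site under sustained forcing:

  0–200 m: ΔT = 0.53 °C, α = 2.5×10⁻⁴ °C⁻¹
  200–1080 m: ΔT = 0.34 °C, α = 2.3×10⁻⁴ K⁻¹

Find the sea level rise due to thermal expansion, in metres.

0.53 × 200 × 2.5×10⁻⁴ = 0.02650 m
Layer 2: 2.3×10⁻⁴ × 880 × 0.34 = 0.068816 m
Δh = 0.02650 + 0.068816 = 0.095316 m

Δh ≈ 0.095 m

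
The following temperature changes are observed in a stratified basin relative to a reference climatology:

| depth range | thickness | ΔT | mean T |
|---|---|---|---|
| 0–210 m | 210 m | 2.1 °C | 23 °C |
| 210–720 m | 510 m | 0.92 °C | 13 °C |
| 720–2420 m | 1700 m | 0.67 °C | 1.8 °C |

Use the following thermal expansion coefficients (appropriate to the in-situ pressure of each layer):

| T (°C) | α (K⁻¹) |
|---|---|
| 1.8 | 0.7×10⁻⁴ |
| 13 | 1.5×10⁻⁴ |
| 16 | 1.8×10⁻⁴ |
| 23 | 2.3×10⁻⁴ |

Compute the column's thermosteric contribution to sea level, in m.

Layer 1 at 23 °C → α = 2.3×10⁻⁴ K⁻¹
Layer 2 at 13 °C → α = 1.5×10⁻⁴ K⁻¹
Layer 3 at 1.8 °C → α = 0.7×10⁻⁴ K⁻¹
210 × 2.1 × 2.3×10⁻⁴ = 0.10143 m
Layer 2: 1.5×10⁻⁴ × 0.92 × 510 = 0.07038 m
Layer 3: 0.67 × 0.7×10⁻⁴ × 1700 = 0.07973 m
Δh = 0.10143 + 0.07038 + 0.07973 = 0.25154 m

Δh ≈ 0.25 m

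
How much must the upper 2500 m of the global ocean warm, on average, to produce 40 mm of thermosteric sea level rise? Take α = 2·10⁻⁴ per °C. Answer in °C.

ΔT = Δh/(αH) = 0.04 / (2×10⁻⁴ × 2500) = 0.08000 °C

0.080 °C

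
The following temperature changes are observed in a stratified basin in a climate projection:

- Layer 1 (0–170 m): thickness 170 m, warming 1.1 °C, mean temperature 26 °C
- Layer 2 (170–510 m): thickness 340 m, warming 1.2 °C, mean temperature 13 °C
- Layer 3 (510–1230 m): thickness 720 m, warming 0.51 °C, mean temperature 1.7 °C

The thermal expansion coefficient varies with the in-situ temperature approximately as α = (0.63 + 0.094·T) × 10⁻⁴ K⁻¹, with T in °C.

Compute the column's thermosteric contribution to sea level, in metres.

Layer 1: α = (0.63 + 0.094×26)×10⁻⁴ = 3.074×10⁻⁴ K⁻¹
Layer 2: α = (0.63 + 0.094×13)×10⁻⁴ = 1.852×10⁻⁴ K⁻¹
Layer 3: α = (0.63 + 0.094×1.7)×10⁻⁴ = 0.7898×10⁻⁴ K⁻¹
3.074×10⁻⁴ × 1.1 × 170 = 0.0574838 m
1.2 × 340 × 1.852×10⁻⁴ = 0.0755616 m
0.51 × 0.7898×10⁻⁴ × 720 = 0.029001456 m
Δh = 0.0574838 + 0.0755616 + 0.029001456 = 0.162046856 m

0.16 m of thermosteric rise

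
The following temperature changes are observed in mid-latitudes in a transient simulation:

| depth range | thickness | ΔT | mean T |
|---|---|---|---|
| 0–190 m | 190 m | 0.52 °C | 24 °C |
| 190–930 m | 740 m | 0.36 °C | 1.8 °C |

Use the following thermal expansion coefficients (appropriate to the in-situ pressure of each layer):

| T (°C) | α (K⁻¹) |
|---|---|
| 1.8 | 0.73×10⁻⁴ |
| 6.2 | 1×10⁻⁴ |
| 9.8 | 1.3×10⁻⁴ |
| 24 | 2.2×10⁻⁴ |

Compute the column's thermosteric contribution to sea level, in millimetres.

Layer 1 at 24 °C → α = 2.2×10⁻⁴ K⁻¹
Layer 2 at 1.8 °C → α = 0.73×10⁻⁴ K⁻¹
0–190 m: 0.52 × 190 × 2.2×10⁻⁴ = 0.021736 m
Layer 2: 740 × 0.73×10⁻⁴ × 0.36 = 0.0194472 m
Δh = 0.021736 + 0.0194472 = 0.0411832 m ≈ 41.2 mm

about 41.2 mm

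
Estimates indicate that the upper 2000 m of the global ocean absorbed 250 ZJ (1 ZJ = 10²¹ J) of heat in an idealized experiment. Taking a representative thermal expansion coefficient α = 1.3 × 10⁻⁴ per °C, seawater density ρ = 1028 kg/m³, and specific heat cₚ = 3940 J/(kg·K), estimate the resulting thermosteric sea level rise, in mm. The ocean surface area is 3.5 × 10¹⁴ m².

Per unit area: Q = 250×10²¹ / (3.5×10¹⁴) ≈ 7.143×10⁸ J/m²
Δh = αQ/(ρcₚ) = 1.3×10⁻⁴ × 7.143×10⁸ / (1028 × 3940) ≈ 0.022926 m

22.9 mm of thermosteric rise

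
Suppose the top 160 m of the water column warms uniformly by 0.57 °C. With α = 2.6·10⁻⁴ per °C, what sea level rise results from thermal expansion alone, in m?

0.0237 m

Δh = αΔT·H = 2.6×10⁻⁴ × 0.57 × 160 = 0.023712 m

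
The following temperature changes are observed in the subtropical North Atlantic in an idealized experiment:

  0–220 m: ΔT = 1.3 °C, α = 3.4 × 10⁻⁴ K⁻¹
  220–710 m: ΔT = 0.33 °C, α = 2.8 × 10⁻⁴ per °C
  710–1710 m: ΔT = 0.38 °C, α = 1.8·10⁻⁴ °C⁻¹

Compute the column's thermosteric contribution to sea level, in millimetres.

Δh ≈ 210 mm

Layer 1: 3.4×10⁻⁴ × 220 × 1.3 = 0.09724 m
220–710 m: 0.33 × 2.8×10⁻⁴ × 490 = 0.045276 m
710–1710 m: 1.8×10⁻⁴ × 0.38 × 1000 = 0.06840 m
Δh = 0.09724 + 0.045276 + 0.06840 = 0.210916 m ≈ 210 mm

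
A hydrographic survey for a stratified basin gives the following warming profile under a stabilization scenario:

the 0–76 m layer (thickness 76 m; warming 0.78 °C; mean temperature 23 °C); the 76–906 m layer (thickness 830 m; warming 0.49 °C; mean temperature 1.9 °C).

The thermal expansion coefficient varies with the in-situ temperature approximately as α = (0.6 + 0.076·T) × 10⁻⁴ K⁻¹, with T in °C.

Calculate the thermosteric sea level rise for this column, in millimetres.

Δh ≈ 44.2 mm

Layer 1: α = (0.6 + 0.076×23)×10⁻⁴ = 2.348×10⁻⁴ K⁻¹
Layer 2: α = (0.6 + 0.076×1.9)×10⁻⁴ = 0.7444×10⁻⁴ K⁻¹
0–76 m: 76 × 0.78 × 2.348×10⁻⁴ = 0.013918944 m
Layer 2: 830 × 0.49 × 0.7444×10⁻⁴ = 0.030274748 m
Δh = 0.013918944 + 0.030274748 = 0.044193692 m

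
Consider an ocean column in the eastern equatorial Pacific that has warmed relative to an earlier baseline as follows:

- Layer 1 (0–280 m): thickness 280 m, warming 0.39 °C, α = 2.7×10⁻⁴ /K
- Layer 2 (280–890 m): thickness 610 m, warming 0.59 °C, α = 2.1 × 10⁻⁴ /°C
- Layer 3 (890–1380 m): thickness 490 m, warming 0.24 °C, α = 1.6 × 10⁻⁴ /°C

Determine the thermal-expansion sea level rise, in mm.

Layer 1: 0.39 × 280 × 2.7×10⁻⁴ = 0.029484 m
Layer 2: 0.59 × 2.1×10⁻⁴ × 610 = 0.075579 m
1.6×10⁻⁴ × 490 × 0.24 = 0.018816 m
Δh = 0.029484 + 0.075579 + 0.018816 = 0.123879 m

about 120 mm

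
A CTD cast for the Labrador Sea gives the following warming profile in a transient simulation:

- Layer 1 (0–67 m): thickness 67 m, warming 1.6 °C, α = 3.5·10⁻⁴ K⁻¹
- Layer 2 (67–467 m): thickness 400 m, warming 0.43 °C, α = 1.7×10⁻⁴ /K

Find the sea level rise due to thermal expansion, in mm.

about 66.8 mm

Layer 1: 1.6 × 3.5×10⁻⁴ × 67 = 0.03752 m
Layer 2: 400 × 0.43 × 1.7×10⁻⁴ = 0.02924 m
Δh = 0.03752 + 0.02924 = 0.06676 m ≈ 66.8 mm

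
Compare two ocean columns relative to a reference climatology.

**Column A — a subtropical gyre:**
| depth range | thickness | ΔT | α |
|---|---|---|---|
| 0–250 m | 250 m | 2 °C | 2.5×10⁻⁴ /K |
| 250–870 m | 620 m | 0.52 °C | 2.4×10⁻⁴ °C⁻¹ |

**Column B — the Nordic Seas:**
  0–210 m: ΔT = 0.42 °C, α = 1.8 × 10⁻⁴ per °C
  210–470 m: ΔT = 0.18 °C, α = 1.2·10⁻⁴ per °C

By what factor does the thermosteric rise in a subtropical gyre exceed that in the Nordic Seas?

a factor of 9.4

A 0–250 m: 2 × 2.5×10⁻⁴ × 250 = 0.12500 m
A Layer 2: 2.4×10⁻⁴ × 0.52 × 620 = 0.077376 m
A total: 0.202376 m
B 0–210 m: 1.8×10⁻⁴ × 210 × 0.42 = 0.015876 m
B 210–470 m: 260 × 1.2×10⁻⁴ × 0.18 = 0.005616 m
B total: 0.021492 m
Ratio: 0.202376 / 0.021492 ≈ 9.416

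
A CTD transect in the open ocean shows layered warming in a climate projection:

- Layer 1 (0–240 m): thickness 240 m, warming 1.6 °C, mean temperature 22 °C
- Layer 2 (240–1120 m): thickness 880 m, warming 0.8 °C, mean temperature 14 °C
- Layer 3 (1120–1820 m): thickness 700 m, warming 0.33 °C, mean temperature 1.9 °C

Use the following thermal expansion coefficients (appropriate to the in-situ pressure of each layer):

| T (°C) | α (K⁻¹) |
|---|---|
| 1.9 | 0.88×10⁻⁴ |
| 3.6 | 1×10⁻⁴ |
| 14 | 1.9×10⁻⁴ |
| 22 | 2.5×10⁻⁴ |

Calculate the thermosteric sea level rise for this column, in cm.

25 cm of thermosteric rise

Layer 1 at 22 °C → α = 2.5×10⁻⁴ K⁻¹
Layer 2 at 14 °C → α = 1.9×10⁻⁴ K⁻¹
Layer 3 at 1.9 °C → α = 0.88×10⁻⁴ K⁻¹
240 × 2.5×10⁻⁴ × 1.6 = 0.09600 m
240–1120 m: 880 × 1.9×10⁻⁴ × 0.8 = 0.13376 m
0.88×10⁻⁴ × 700 × 0.33 = 0.020328 m
Δh = 0.09600 + 0.13376 + 0.020328 = 0.250088 m ≈ 25 cm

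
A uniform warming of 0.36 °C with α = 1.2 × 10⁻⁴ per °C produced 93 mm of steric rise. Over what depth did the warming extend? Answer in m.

H = Δh/(αΔT) = 0.093 / (1.2×10⁻⁴ × 0.36) ≈ 2153 m

2150 m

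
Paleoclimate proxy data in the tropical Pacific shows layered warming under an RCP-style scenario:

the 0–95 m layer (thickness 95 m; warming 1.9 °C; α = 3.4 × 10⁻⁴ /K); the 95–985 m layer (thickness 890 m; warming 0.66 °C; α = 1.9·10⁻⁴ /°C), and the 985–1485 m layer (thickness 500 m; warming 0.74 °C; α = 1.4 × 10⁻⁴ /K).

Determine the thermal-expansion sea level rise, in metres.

Δh = 0.22 m

Layer 1: 3.4×10⁻⁴ × 1.9 × 95 = 0.06137 m
95–985 m: 890 × 0.66 × 1.9×10⁻⁴ = 0.111606 m
985–1485 m: 0.74 × 500 × 1.4×10⁻⁴ = 0.05180 m
Δh = 0.06137 + 0.111606 + 0.05180 = 0.224776 m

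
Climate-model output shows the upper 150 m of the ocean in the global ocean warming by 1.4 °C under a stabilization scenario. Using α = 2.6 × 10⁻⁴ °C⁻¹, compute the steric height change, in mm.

54.6 mm of thermosteric rise

Δh = αΔT·H = 2.6×10⁻⁴ × 1.4 × 150 = 0.05460 m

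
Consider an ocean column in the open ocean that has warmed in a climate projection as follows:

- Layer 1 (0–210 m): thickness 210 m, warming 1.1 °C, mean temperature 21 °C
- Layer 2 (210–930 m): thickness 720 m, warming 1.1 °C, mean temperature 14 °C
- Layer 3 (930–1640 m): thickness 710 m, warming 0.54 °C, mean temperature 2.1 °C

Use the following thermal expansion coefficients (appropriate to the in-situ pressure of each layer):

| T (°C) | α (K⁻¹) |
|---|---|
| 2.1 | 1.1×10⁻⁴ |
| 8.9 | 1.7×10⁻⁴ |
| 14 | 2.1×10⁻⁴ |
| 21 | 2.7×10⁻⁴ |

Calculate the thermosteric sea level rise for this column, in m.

Layer 1 at 21 °C → α = 2.7×10⁻⁴ K⁻¹
Layer 2 at 14 °C → α = 2.1×10⁻⁴ K⁻¹
Layer 3 at 2.1 °C → α = 1.1×10⁻⁴ K⁻¹
0–210 m: 1.1 × 2.7×10⁻⁴ × 210 = 0.06237 m
210–930 m: 1.1 × 720 × 2.1×10⁻⁴ = 0.16632 m
Layer 3: 0.54 × 1.1×10⁻⁴ × 710 = 0.042174 m
Δh = 0.06237 + 0.16632 + 0.042174 = 0.270864 m ≈ 0.27 m

Δh ≈ 0.27 m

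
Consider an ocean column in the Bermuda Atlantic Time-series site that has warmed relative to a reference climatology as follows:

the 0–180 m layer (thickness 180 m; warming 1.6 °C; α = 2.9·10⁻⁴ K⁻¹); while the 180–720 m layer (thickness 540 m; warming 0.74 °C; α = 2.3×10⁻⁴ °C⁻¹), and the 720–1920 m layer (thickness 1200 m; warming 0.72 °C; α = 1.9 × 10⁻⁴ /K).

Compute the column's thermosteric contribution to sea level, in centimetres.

34.0 cm

180 × 2.9×10⁻⁴ × 1.6 = 0.08352 m
180–720 m: 2.3×10⁻⁴ × 0.74 × 540 = 0.091908 m
0.72 × 1.9×10⁻⁴ × 1200 = 0.16416 m
Δh = 0.08352 + 0.091908 + 0.16416 = 0.339588 m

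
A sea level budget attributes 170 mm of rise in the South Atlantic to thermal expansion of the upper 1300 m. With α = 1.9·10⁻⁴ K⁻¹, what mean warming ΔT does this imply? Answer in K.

ΔT = Δh/(αH) = 0.17 / (1.9×10⁻⁴ × 1300) ≈ 0.6883 K

about 0.688 K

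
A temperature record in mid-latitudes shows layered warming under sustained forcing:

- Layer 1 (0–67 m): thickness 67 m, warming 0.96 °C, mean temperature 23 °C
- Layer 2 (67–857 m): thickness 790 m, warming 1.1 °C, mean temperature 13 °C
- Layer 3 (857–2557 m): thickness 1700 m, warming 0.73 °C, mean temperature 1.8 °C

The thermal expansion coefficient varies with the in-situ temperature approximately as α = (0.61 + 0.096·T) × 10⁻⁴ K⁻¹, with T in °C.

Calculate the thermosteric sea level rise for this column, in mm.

Δh = 277 mm

Layer 1: α = (0.61 + 0.096×23)×10⁻⁴ = 2.818×10⁻⁴ K⁻¹
Layer 2: α = (0.61 + 0.096×13)×10⁻⁴ = 1.858×10⁻⁴ K⁻¹
Layer 3: α = (0.61 + 0.096×1.8)×10⁻⁴ = 0.7828×10⁻⁴ K⁻¹
Layer 1: 2.818×10⁻⁴ × 0.96 × 67 = 0.018125376 m
67–857 m: 790 × 1.1 × 1.858×10⁻⁴ = 0.1614602 m
0.7828×10⁻⁴ × 0.73 × 1700 = 0.09714548 m
Δh = 0.018125376 + 0.1614602 + 0.09714548 = 0.276731056 m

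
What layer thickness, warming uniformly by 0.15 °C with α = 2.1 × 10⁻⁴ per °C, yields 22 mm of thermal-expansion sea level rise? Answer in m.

H = Δh/(αΔT) = 0.022 / (2.1×10⁻⁴ × 0.15) ≈ 698.4 m

about 698 m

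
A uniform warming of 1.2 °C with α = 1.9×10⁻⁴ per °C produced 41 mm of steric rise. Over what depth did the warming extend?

H = Δh/(αΔT) = 0.041 / (1.9×10⁻⁴ × 1.2) ≈ 179.8 m

H ≈ 180 m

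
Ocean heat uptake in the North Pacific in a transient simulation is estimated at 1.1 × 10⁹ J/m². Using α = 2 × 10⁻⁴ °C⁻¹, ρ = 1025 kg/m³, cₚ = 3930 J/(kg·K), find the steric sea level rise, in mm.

Δh ≈ 54.6 mm

Δh = αQ/(ρcₚ) = 2×10⁻⁴ × 1.1×10⁹ / (1025 × 3930) ≈ 0.054614 m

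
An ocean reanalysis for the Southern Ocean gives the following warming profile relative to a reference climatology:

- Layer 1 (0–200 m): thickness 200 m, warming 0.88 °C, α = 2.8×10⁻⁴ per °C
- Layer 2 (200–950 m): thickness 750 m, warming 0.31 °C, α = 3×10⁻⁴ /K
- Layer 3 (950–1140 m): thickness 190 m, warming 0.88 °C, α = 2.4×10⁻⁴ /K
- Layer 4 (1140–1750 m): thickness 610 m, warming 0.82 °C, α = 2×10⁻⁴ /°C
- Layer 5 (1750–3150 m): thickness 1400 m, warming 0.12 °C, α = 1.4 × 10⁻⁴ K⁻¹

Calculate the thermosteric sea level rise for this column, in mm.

280 mm

200 × 0.88 × 2.8×10⁻⁴ = 0.04928 m
200–950 m: 0.31 × 3×10⁻⁴ × 750 = 0.06975 m
2.4×10⁻⁴ × 0.88 × 190 = 0.040128 m
Layer 4: 610 × 2×10⁻⁴ × 0.82 = 0.10004 m
1750–3150 m: 1400 × 0.12 × 1.4×10⁻⁴ = 0.02352 m
Δh = 0.04928 + 0.06975 + 0.040128 + 0.10004 + 0.02352 = 0.282718 m ≈ 280 mm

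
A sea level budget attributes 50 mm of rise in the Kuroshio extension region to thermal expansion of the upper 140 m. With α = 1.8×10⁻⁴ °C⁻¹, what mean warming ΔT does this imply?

ΔT = Δh/(αH) = 0.05 / (1.8×10⁻⁴ × 140) ≈ 1.984 K

ΔT ≈ 1.98 K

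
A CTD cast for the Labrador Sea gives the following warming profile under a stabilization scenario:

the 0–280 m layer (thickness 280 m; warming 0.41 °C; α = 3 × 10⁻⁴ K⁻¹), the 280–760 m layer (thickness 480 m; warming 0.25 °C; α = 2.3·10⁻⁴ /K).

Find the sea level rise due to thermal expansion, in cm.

0–280 m: 3×10⁻⁴ × 280 × 0.41 = 0.03444 m
0.25 × 2.3×10⁻⁴ × 480 = 0.02760 m
Δh = 0.03444 + 0.02760 = 0.06204 m

Δh ≈ 6.20 cm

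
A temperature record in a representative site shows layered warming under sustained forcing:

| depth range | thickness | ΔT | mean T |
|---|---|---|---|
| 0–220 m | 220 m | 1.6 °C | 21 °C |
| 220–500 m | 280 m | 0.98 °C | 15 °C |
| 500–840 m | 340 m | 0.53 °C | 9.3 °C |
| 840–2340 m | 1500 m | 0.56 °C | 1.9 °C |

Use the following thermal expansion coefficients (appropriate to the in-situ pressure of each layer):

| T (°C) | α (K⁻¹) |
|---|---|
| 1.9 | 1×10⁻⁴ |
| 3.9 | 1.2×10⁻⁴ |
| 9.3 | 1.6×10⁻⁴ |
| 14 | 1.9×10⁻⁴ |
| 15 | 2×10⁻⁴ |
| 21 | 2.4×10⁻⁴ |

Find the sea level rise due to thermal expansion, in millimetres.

Layer 1 at 21 °C → α = 2.4×10⁻⁴ K⁻¹
Layer 2 at 15 °C → α = 2×10⁻⁴ K⁻¹
Layer 3 at 9.3 °C → α = 1.6×10⁻⁴ K⁻¹
Layer 4 at 1.9 °C → α = 1×10⁻⁴ K⁻¹
Layer 1: 220 × 2.4×10⁻⁴ × 1.6 = 0.08448 m
220–500 m: 280 × 2×10⁻⁴ × 0.98 = 0.05488 m
500–840 m: 0.53 × 340 × 1.6×10⁻⁴ = 0.028832 m
Layer 4: 1×10⁻⁴ × 1500 × 0.56 = 0.08400 m
Δh = 0.08448 + 0.05488 + 0.028832 + 0.08400 = 0.252192 m

Δh ≈ 252 mm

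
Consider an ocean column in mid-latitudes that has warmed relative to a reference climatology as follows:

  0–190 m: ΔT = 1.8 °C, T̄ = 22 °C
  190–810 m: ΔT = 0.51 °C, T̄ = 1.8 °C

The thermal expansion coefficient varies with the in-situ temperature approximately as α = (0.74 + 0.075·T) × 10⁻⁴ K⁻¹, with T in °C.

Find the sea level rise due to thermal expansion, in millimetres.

Layer 1: α = (0.74 + 0.075×22)×10⁻⁴ = 2.39×10⁻⁴ K⁻¹
Layer 2: α = (0.74 + 0.075×1.8)×10⁻⁴ = 0.875×10⁻⁴ K⁻¹
0–190 m: 2.39×10⁻⁴ × 190 × 1.8 = 0.081738 m
190–810 m: 0.51 × 0.875×10⁻⁴ × 620 = 0.0276675 m
Δh = 0.081738 + 0.0276675 = 0.1094055 m ≈ 109 mm

109 mm of thermosteric rise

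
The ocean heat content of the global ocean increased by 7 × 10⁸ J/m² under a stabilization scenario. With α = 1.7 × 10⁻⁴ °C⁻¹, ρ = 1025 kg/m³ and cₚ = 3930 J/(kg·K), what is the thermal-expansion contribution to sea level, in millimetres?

29.5 mm of thermosteric rise

Δh = αQ/(ρcₚ) = 1.7×10⁻⁴ × 7×10⁸ / (1025 × 3930) ≈ 0.029541 m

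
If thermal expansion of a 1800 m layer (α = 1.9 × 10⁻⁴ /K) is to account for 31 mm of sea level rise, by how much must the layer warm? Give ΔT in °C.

0.0906 °C

ΔT = Δh/(αH) = 0.031 / (1.9×10⁻⁴ × 1800) ≈ 0.09064 °C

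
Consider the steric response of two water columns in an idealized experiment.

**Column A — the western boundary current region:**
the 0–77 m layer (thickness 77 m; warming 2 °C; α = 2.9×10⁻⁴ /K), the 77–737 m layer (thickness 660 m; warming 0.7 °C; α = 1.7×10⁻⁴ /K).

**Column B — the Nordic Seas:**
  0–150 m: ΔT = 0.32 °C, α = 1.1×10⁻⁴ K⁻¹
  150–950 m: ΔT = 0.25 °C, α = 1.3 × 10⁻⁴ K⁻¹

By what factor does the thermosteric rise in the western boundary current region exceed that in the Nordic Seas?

A 2 × 2.9×10⁻⁴ × 77 = 0.04466 m
A 0.7 × 660 × 1.7×10⁻⁴ = 0.07854 m
A total: 0.12320 m
B 0–150 m: 1.1×10⁻⁴ × 150 × 0.32 = 0.00528 m
B 150–950 m: 800 × 0.25 × 1.3×10⁻⁴ = 0.02600 m
B total: 0.03128 m
Ratio: 0.12320 / 0.03128 ≈ 3.939

≈ 3.94×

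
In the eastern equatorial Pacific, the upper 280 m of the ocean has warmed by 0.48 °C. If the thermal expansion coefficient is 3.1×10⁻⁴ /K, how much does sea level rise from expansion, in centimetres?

Δh ≈ 4.2 cm

Δh = αΔT·H = 3.1×10⁻⁴ × 0.48 × 280 = 0.041664 m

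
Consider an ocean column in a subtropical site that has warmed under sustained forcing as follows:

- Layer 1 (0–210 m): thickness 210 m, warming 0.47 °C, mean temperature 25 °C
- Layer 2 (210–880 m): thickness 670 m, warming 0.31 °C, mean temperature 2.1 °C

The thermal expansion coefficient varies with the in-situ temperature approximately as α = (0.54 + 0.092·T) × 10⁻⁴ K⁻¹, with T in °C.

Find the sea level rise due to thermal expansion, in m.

Layer 1: α = (0.54 + 0.092×25)×10⁻⁴ = 2.84×10⁻⁴ K⁻¹
Layer 2: α = (0.54 + 0.092×2.1)×10⁻⁴ = 0.7332×10⁻⁴ K⁻¹
210 × 0.47 × 2.84×10⁻⁴ = 0.0280308 m
Layer 2: 0.31 × 670 × 0.7332×10⁻⁴ = 0.015228564 m
Δh = 0.0280308 + 0.015228564 = 0.043259364 m

Δh ≈ 0.0433 m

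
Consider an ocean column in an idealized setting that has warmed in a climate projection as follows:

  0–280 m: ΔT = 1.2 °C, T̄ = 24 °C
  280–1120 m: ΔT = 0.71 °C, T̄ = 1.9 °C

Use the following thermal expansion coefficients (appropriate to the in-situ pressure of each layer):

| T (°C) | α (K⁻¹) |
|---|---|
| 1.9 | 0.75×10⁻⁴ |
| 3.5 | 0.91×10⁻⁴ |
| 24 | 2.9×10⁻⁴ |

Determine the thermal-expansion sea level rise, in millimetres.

Layer 1 at 24 °C → α = 2.9×10⁻⁴ K⁻¹
Layer 2 at 1.9 °C → α = 0.75×10⁻⁴ K⁻¹
1.2 × 2.9×10⁻⁴ × 280 = 0.09744 m
280–1120 m: 840 × 0.75×10⁻⁴ × 0.71 = 0.04473 m
Δh = 0.09744 + 0.04473 = 0.14217 m ≈ 140 mm

about 140 mm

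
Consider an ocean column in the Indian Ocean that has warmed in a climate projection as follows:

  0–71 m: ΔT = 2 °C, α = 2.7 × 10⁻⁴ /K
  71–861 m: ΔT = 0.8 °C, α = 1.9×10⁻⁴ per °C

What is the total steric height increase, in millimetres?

158 mm of thermosteric rise

0–71 m: 2.7×10⁻⁴ × 2 × 71 = 0.03834 m
71–861 m: 1.9×10⁻⁴ × 790 × 0.8 = 0.12008 m
Δh = 0.03834 + 0.12008 = 0.15842 m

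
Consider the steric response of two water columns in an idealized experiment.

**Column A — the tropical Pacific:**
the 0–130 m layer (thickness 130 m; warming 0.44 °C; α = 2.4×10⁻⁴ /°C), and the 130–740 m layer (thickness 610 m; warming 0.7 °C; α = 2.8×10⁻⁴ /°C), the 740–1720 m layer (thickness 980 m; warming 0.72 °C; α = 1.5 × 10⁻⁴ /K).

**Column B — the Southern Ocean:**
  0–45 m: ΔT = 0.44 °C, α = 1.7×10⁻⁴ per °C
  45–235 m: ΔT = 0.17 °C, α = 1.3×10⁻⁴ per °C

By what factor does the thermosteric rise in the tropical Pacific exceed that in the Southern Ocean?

32

A Layer 1: 0.44 × 2.4×10⁻⁴ × 130 = 0.013728 m
A 130–740 m: 0.7 × 610 × 2.8×10⁻⁴ = 0.11956 m
A 740–1720 m: 1.5×10⁻⁴ × 0.72 × 980 = 0.10584 m
A total: 0.239128 m
B Layer 1: 0.44 × 1.7×10⁻⁴ × 45 = 0.003366 m
B 45–235 m: 1.3×10⁻⁴ × 0.17 × 190 = 0.004199 m
B total: 0.007565 m
Ratio: 0.239128 / 0.007565 ≈ 31.61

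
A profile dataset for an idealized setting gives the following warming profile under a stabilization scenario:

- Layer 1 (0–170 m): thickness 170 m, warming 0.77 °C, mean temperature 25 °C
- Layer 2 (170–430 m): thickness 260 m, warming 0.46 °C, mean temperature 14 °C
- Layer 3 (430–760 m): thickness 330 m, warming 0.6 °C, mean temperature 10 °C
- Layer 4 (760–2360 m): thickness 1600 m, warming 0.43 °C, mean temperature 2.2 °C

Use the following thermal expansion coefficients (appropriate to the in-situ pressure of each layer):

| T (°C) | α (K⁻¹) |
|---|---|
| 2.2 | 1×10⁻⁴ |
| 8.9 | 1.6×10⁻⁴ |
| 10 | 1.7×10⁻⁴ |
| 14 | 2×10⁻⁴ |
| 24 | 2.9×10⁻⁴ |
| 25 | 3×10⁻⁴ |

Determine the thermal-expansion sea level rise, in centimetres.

Layer 1 at 25 °C → α = 3×10⁻⁴ K⁻¹
Layer 2 at 14 °C → α = 2×10⁻⁴ K⁻¹
Layer 3 at 10 °C → α = 1.7×10⁻⁴ K⁻¹
Layer 4 at 2.2 °C → α = 1×10⁻⁴ K⁻¹
Layer 1: 0.77 × 170 × 3×10⁻⁴ = 0.03927 m
Layer 2: 2×10⁻⁴ × 260 × 0.46 = 0.02392 m
430–760 m: 0.6 × 1.7×10⁻⁴ × 330 = 0.03366 m
Layer 4: 1600 × 0.43 × 1×10⁻⁴ = 0.06880 m
Δh = 0.03927 + 0.02392 + 0.03366 + 0.06880 = 0.16565 m

about 16.6 cm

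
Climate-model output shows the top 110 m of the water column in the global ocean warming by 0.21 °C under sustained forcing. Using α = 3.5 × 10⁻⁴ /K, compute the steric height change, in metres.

about 0.0081 m

Δh = αΔT·H = 3.5×10⁻⁴ × 0.21 × 110 = 0.008085 m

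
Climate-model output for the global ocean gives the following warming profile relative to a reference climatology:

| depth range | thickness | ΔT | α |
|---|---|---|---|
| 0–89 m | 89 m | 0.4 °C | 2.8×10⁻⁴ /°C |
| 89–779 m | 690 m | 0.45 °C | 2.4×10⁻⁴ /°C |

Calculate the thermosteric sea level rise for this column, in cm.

0–89 m: 0.4 × 89 × 2.8×10⁻⁴ = 0.009968 m
2.4×10⁻⁴ × 0.45 × 690 = 0.07452 m
Δh = 0.009968 + 0.07452 = 0.084488 m ≈ 8.45 cm

Δh ≈ 8.45 cm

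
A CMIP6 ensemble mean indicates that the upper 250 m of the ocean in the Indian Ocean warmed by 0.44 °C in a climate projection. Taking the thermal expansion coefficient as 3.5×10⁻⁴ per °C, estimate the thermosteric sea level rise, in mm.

Δh = αΔT·H = 3.5×10⁻⁴ × 0.44 × 250 = 0.03850 m

39 mm of thermosteric rise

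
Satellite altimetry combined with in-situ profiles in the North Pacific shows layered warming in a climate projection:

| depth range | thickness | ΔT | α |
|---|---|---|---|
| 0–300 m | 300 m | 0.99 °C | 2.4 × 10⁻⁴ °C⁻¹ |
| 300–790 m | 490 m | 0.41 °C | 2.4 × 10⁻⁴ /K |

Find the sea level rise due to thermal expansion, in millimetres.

about 120 mm

Layer 1: 300 × 0.99 × 2.4×10⁻⁴ = 0.07128 m
300–790 m: 490 × 2.4×10⁻⁴ × 0.41 = 0.048216 m
Δh = 0.07128 + 0.048216 = 0.119496 m ≈ 120 mm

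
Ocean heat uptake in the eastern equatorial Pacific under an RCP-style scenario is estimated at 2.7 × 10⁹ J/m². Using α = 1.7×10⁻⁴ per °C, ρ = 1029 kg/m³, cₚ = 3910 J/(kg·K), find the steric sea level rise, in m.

Δh = αQ/(ρcₚ) = 1.7×10⁻⁴ × 2.7×10⁹ / (1029 × 3910) ≈ 0.11408 m

0.11 m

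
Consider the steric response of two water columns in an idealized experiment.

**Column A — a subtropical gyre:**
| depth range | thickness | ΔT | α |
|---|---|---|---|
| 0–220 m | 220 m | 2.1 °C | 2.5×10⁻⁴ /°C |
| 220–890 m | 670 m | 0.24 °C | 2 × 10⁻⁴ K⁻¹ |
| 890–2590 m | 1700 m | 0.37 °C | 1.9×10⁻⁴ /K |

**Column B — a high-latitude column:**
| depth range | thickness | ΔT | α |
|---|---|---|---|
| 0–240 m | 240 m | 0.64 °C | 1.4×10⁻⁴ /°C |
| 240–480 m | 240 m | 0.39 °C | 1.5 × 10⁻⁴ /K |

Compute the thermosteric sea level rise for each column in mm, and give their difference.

A: 270 mm; B: 36 mm; difference 230 mm

A 0–220 m: 2.5×10⁻⁴ × 2.1 × 220 = 0.11550 m
A 220–890 m: 670 × 2×10⁻⁴ × 0.24 = 0.03216 m
A 1700 × 1.9×10⁻⁴ × 0.37 = 0.11951 m
A total: 0.26717 m
B 1.4×10⁻⁴ × 0.64 × 240 = 0.021504 m
B 240–480 m: 0.39 × 240 × 1.5×10⁻⁴ = 0.01404 m
B total: 0.035544 m
Difference: 0.26717 − 0.035544 = 0.231626 m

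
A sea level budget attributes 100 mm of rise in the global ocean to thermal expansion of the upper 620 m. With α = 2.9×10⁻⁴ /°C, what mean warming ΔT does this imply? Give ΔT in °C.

0.56 °C

ΔT = Δh/(αH) = 0.1 / (2.9×10⁻⁴ × 620) ≈ 0.5562 °C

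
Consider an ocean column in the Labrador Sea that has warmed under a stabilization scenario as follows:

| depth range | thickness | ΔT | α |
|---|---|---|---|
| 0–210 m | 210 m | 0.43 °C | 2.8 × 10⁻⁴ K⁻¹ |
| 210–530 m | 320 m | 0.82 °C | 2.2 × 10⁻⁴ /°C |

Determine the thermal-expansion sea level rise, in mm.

Δh ≈ 83 mm

2.8×10⁻⁴ × 0.43 × 210 = 0.025284 m
320 × 2.2×10⁻⁴ × 0.82 = 0.057728 m
Δh = 0.025284 + 0.057728 = 0.083012 m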